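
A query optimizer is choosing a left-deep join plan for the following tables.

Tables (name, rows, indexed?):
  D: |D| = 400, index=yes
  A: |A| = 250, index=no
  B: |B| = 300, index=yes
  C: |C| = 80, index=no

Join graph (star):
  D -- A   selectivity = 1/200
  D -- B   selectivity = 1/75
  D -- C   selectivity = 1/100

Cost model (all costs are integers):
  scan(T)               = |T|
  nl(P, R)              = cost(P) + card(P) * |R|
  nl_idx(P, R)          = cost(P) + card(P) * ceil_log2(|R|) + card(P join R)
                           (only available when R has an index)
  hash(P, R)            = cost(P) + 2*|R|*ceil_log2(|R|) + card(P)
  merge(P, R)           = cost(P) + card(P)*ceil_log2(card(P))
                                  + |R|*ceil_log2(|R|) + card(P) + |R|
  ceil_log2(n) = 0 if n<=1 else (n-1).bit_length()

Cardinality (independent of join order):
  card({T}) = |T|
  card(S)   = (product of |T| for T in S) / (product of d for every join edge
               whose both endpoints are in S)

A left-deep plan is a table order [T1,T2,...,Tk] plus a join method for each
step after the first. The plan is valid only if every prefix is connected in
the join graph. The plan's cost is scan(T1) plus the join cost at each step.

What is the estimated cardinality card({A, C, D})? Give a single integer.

400

Tables in S: A(250), C(80), D(400)
Edges inside S: D-A(d=200), D-C(d=100)
numerator = 250 * 80 * 400 = 8000000
denominator = 200 * 100 = 20000
card(S) = 8000000 / 20000 = 400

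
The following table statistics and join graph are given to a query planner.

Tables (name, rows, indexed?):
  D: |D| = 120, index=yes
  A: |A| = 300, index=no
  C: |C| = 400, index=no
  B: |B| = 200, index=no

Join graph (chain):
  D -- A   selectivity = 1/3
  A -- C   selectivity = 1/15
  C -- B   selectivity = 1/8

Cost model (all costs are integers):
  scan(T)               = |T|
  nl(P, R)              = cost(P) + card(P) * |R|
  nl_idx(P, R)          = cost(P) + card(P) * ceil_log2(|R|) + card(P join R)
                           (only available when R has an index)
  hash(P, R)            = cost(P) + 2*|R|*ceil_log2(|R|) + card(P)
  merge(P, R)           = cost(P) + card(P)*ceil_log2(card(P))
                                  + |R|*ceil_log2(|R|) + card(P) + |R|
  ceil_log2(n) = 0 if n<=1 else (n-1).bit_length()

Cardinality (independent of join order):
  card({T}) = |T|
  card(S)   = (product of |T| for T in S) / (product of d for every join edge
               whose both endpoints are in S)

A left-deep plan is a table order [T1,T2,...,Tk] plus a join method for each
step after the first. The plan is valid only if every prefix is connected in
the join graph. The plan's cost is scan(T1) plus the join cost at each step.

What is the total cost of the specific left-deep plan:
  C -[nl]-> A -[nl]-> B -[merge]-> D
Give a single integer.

step 1: scan C: cost=400, card=400
step 2: join A via nl
    card(P join A) = 400*300/(15) = 8000
    cost = 400 + 400*300 = 120400
step 3: join B via nl
    card(P join B) = 8000*200/(8) = 200000
    cost = 120400 + 8000*200 = 1720400
step 4: join D via merge
    card(P join D) = 200000*120/(3) = 8000000
    cost = 1720400 + 200000*18 + 120*7 + 200000 + 120 = 5521360

5521360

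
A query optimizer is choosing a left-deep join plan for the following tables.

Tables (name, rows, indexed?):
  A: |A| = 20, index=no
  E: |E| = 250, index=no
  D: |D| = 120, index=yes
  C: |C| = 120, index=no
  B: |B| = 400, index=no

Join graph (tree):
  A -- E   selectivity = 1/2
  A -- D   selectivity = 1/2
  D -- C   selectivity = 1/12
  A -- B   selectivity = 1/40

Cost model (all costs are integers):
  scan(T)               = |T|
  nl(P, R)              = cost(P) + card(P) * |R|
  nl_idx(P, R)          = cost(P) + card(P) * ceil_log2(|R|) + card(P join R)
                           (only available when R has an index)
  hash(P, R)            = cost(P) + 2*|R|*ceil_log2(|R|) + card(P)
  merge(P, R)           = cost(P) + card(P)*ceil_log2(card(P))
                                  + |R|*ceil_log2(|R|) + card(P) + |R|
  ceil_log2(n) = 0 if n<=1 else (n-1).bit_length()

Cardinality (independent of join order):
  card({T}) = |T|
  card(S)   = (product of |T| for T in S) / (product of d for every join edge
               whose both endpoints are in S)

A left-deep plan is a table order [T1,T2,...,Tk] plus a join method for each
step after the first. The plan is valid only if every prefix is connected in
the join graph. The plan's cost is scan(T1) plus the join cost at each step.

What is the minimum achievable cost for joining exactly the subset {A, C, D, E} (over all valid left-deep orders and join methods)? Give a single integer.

Selinger DP over subsets of {A,C,D,E}:
  {A}: scan cost=20, card=20
  {E}: scan cost=250, card=250
  {D}: scan cost=120, card=120
  {C}: scan cost=120, card=120
  {AE}: card=2500; try (A,hash)→700, (E,merge)→2390, (A,merge)→2620, (E,hash)→4040, (E,nl)→5020, (A,nl)→5250; best=700 via (A,hash)
  {AD}: card=1200; try (A,hash)→440, (D,merge)→1100, (A,merge)→1200, (D,nl_idx)→1360, (D,hash)→1720, (D,nl)→2420 …(+1); best=440 via (A,hash)
  {CD}: card=1200; try (D,hash)→1920, (C,hash)→1920, (D,merge)→2040, (C,merge)→2040, (D,nl_idx)→2160, (D,nl)→14520 …(+1); best=1920 via (D,hash)
  {ADE}: card=150000; try (D,hash)→4880, (E,hash)→5640, (E,merge)→17090, (D,merge)→34160, (D,nl_idx)→168200, (E,nl)→300440 …(+1); best=4880 via (D,hash)
  {ACD}: card=12000; try (C,hash)→3320, (A,hash)→3320, (C,merge)→15800, (A,merge)→16440, (A,nl)→25920, (C,nl)→144440; best=3320 via (C,hash)
  {ACDE}: card=1500000; try (E,hash)→19320, (C,hash)→156560, (E,merge)→185570, (C,merge)→2855840, (E,nl)→3003320, (C,nl)→18004880; best=19320 via (E,hash)

19320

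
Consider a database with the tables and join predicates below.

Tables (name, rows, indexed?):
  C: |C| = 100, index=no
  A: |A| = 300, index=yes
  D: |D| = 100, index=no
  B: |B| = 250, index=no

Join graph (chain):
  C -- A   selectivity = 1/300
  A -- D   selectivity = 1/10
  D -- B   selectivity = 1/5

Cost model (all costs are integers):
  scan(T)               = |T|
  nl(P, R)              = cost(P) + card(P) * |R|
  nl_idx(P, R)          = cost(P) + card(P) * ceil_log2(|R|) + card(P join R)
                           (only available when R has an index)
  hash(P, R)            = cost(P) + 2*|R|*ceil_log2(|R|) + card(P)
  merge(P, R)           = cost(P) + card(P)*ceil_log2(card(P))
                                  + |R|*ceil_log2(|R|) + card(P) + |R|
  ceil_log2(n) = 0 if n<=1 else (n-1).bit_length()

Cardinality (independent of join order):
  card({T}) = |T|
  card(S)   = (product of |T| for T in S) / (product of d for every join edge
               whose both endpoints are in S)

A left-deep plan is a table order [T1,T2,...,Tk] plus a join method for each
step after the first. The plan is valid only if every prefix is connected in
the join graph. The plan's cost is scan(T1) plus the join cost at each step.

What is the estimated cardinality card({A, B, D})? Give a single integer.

Tables in S: A(300), B(250), D(100)
Edges inside S: A-D(d=10), D-B(d=5)
numerator = 300 * 250 * 100 = 7500000
denominator = 10 * 5 = 50
card(S) = 7500000 / 50 = 150000

150000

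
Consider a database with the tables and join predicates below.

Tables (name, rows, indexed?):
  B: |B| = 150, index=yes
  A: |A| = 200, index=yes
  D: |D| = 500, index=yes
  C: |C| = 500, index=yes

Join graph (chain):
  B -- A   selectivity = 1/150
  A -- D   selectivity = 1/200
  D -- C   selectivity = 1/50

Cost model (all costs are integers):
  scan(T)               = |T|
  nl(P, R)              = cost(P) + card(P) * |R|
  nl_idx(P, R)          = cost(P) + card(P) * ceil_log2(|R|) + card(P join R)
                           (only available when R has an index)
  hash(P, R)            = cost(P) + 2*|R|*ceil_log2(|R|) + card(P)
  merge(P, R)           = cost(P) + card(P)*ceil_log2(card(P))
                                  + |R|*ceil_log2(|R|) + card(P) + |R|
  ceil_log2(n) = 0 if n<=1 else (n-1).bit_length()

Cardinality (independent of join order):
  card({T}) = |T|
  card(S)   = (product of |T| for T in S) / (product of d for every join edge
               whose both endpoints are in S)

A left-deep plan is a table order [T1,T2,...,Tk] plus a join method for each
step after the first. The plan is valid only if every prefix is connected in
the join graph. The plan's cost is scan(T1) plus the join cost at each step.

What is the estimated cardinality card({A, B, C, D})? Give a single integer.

Tables in S: A(200), B(150), C(500), D(500)
Edges inside S: B-A(d=150), A-D(d=200), D-C(d=50)
numerator = 200 * 150 * 500 * 500 = 7500000000
denominator = 150 * 200 * 50 = 1500000
card(S) = 7500000000 / 1500000 = 5000

5000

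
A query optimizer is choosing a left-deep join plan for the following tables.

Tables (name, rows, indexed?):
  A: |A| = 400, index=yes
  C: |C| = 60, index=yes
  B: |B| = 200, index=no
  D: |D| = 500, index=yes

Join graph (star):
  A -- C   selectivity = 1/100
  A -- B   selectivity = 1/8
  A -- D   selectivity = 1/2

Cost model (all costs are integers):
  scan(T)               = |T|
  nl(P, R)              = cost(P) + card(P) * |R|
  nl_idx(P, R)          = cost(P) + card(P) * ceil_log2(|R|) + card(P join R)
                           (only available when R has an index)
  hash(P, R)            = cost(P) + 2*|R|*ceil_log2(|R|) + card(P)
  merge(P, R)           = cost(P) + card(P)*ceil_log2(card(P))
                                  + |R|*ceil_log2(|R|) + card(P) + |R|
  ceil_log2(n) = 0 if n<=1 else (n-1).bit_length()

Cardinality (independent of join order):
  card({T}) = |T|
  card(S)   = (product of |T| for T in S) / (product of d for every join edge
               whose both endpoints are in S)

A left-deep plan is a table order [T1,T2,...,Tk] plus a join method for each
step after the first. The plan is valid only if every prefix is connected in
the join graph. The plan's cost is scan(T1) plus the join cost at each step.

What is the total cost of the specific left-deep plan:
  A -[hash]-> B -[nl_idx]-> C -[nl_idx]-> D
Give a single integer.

1624000

step 1: scan A: cost=400, card=400
step 2: join B via hash
    card(P join B) = 400*200/(8) = 10000
    cost = 400 + 2*200*8 + 400 = 4000
step 3: join C via nl_idx
    card(P join C) = 10000*60/(100) = 6000
    cost = 4000 + 10000*6 + 6000 = 70000
step 4: join D via nl_idx
    card(P join D) = 6000*500/(2) = 1500000
    cost = 70000 + 6000*9 + 1500000 = 1624000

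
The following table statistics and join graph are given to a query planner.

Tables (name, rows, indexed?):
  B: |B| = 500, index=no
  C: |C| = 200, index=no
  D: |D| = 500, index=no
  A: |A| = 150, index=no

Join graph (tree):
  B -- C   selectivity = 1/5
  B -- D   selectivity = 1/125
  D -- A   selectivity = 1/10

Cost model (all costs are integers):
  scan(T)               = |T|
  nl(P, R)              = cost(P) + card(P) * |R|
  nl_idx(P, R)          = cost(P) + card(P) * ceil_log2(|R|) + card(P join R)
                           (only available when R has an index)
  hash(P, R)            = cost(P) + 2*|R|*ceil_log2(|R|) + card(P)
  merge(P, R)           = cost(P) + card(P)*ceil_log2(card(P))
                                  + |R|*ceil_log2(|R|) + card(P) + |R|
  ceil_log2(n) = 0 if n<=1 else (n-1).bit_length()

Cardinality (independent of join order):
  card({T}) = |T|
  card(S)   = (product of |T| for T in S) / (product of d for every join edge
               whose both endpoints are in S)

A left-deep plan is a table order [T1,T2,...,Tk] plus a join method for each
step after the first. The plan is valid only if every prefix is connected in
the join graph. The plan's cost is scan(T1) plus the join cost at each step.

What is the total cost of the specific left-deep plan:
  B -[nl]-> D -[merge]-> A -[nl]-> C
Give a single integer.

6275850

step 1: scan B: cost=500, card=500
step 2: join D via nl
    card(P join D) = 500*500/(125) = 2000
    cost = 500 + 500*500 = 250500
step 3: join A via merge
    card(P join A) = 2000*150/(10) = 30000
    cost = 250500 + 2000*11 + 150*8 + 2000 + 150 = 275850
step 4: join C via nl
    card(P join C) = 30000*200/(5) = 1200000
    cost = 275850 + 30000*200 = 6275850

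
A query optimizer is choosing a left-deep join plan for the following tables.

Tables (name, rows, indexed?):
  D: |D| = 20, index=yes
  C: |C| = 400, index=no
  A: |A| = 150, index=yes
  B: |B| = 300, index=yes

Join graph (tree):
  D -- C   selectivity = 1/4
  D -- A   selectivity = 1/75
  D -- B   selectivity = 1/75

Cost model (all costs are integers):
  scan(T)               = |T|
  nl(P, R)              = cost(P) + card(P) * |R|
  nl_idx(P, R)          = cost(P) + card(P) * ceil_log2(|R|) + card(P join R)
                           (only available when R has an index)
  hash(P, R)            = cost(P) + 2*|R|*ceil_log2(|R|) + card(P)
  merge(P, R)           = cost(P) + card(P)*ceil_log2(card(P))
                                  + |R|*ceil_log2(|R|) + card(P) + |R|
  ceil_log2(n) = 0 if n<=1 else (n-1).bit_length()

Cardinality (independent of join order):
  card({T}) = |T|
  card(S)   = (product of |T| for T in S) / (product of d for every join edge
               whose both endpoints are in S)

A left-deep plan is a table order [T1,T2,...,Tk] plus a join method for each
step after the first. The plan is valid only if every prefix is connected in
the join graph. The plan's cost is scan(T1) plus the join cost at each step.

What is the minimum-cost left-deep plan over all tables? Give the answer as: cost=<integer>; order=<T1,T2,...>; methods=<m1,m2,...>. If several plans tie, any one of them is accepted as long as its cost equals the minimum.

Selinger DP (subsets sized 1..n):
  {D}: scan cost=20, card=20
  {C}: scan cost=400, card=400
  {A}: scan cost=150, card=150
  {B}: scan cost=300, card=300
  {CD}: card=2000; try (D,hash)→1000, (C,merge)→4140, (D,nl_idx)→4400, (D,merge)→4520, (C,hash)→7240, (C,nl)→8020 …(+1); best=1000 via (D,hash)
  {AD}: card=40; try (A,nl_idx)→220, (D,hash)→500, (D,nl_idx)→940, (A,merge)→1490, (D,merge)→1620, (A,hash)→2440 …(+2); best=220 via (A,nl_idx)
  {BD}: card=80; try (B,nl_idx)→280, (D,hash)→800, (D,nl_idx)→1880, (B,merge)→3140, (D,merge)→3420, (B,hash)→5440 …(+2); best=280 via (B,nl_idx)
  {ACD}: card=4000; try (C,merge)→4500, (A,hash)→5400, (C,hash)→7460, (C,nl)→16220, (A,nl_idx)→21000, (A,merge)→26350 …(+1); best=4500 via (C,merge)
  {BCD}: card=8000; try (C,merge)→4920, (C,hash)→7560, (B,hash)→8400, (B,nl_idx)→27000, (B,merge)→28000, (C,nl)→32280 …(+1); best=4920 via (C,merge)
  {ABD}: card=160; try (B,nl_idx)→740, (A,nl_idx)→1080, (A,merge)→2270, (A,hash)→2760, (B,merge)→3500, (B,hash)→5660 …(+2); best=740 via (B,nl_idx)
  {ABCD}: card=16000; try (C,merge)→6180, (C,hash)→8100, (B,hash)→13900, (A,hash)→15320, (B,nl_idx)→56500, (B,merge)→59500 …(+5); best=6180 via (C,merge)

cost=6180; order=D,A,B,C; methods=nl_idx,nl_idx,merge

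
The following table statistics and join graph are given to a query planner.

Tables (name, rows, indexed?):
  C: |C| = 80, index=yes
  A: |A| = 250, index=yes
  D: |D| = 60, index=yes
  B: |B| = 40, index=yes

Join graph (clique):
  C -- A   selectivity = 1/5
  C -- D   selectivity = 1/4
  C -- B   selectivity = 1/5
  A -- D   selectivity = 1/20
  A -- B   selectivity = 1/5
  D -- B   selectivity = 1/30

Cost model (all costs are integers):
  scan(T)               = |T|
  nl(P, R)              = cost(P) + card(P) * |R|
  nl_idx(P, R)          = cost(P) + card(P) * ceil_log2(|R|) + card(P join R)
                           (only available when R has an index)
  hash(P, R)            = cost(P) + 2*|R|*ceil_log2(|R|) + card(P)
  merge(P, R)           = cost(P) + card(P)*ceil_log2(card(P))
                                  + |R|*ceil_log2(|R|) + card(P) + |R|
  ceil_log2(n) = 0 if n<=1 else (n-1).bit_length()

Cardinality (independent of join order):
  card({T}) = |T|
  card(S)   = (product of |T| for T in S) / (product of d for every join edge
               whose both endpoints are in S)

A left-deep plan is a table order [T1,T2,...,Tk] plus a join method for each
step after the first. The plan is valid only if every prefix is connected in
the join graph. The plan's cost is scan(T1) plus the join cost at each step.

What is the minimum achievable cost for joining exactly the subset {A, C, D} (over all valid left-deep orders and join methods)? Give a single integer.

3090

Selinger DP over subsets of {A,C,D}:
  {C}: scan cost=80, card=80
  {A}: scan cost=250, card=250
  {D}: scan cost=60, card=60
  {AC}: card=4000; try (C,hash)→1620, (A,merge)→2970, (C,merge)→3140, (A,hash)→4160, (A,nl_idx)→4720, (C,nl_idx)→6000 …(+2); best=1620 via (C,hash)
  {CD}: card=1200; try (D,hash)→880, (C,merge)→1120, (D,merge)→1140, (C,hash)→1240, (C,nl_idx)→1680, (D,nl_idx)→1760 …(+2); best=880 via (D,hash)
  {AD}: card=750; try (D,hash)→1220, (A,nl_idx)→1290, (D,nl_idx)→2500, (A,merge)→2730, (D,merge)→2920, (A,hash)→4120 …(+2); best=1220 via (D,hash)
  {ACD}: card=3000; try (C,hash)→3090, (A,hash)→6080, (D,hash)→6340, (C,nl_idx)→9470, (C,merge)→10110, (A,nl_idx)→13480 …(+6); best=3090 via (C,hash)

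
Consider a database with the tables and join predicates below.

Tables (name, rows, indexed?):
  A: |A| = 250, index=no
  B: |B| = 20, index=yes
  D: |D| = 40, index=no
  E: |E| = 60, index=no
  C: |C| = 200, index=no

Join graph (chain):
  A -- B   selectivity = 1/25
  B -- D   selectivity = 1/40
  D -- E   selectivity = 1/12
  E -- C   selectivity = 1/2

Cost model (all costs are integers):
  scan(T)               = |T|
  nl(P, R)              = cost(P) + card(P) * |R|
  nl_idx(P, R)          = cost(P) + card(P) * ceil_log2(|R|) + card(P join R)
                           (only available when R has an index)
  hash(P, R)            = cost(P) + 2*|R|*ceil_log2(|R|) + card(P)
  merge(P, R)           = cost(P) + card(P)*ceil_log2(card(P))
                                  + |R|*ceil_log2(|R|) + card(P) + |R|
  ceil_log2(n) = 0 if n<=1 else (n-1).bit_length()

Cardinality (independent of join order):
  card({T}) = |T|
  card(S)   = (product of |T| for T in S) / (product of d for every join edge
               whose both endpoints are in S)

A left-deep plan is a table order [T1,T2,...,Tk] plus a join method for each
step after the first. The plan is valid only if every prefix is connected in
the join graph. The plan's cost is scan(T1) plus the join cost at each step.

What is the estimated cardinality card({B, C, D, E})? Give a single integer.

Tables in S: B(20), C(200), D(40), E(60)
Edges inside S: B-D(d=40), D-E(d=12), E-C(d=2)
numerator = 20 * 200 * 40 * 60 = 9600000
denominator = 40 * 12 * 2 = 960
card(S) = 9600000 / 960 = 10000

10000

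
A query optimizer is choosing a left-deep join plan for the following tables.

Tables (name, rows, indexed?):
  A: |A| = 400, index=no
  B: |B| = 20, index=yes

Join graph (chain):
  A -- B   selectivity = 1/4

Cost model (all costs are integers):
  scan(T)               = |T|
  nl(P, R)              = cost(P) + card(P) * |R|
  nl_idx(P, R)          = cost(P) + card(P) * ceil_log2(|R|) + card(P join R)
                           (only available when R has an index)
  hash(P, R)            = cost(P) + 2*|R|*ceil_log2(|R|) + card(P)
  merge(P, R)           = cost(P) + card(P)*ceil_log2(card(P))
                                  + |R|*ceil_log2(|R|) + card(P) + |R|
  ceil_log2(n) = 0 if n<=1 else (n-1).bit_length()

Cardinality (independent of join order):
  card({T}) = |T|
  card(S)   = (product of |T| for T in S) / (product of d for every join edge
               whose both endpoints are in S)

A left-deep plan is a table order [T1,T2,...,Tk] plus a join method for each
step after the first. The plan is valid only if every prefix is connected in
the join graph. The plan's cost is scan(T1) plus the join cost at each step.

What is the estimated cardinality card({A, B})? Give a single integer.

2000

Tables in S: A(400), B(20)
Edges inside S: A-B(d=4)
numerator = 400 * 20 = 8000
denominator = 4 = 4
card(S) = 8000 / 4 = 2000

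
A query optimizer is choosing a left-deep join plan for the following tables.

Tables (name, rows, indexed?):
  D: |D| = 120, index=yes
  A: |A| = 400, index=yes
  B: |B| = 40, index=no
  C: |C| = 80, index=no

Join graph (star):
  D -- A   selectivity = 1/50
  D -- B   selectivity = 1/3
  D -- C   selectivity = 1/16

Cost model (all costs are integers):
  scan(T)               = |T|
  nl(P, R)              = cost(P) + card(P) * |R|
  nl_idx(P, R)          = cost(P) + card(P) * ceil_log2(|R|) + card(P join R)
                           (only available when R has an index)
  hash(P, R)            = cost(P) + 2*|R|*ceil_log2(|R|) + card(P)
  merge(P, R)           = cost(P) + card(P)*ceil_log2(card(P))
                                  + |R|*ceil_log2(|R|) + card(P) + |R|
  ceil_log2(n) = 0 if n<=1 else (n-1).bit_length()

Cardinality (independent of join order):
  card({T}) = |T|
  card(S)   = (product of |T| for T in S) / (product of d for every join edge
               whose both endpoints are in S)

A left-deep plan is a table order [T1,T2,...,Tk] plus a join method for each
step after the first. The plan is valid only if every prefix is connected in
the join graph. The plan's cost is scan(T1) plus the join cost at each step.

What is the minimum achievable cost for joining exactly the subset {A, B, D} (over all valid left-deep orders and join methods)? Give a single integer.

Selinger DP over subsets of {A,B,D}:
  {D}: scan cost=120, card=120
  {A}: scan cost=400, card=400
  {B}: scan cost=40, card=40
  {AD}: card=960; try (A,nl_idx)→2160, (D,hash)→2480, (D,nl_idx)→4160, (A,merge)→5080, (D,merge)→5360, (A,hash)→7440 …(+2); best=2160 via (A,nl_idx)
  {BD}: card=1600; try (B,hash)→720, (D,merge)→1280, (B,merge)→1360, (D,hash)→1760, (D,nl_idx)→1920, (D,nl)→4840 …(+1); best=720 via (B,hash)
  {ABD}: card=12800; try (B,hash)→3600, (A,hash)→9520, (B,merge)→13000, (A,merge)→23920, (A,nl_idx)→27920, (B,nl)→40560 …(+1); best=3600 via (B,hash)

3600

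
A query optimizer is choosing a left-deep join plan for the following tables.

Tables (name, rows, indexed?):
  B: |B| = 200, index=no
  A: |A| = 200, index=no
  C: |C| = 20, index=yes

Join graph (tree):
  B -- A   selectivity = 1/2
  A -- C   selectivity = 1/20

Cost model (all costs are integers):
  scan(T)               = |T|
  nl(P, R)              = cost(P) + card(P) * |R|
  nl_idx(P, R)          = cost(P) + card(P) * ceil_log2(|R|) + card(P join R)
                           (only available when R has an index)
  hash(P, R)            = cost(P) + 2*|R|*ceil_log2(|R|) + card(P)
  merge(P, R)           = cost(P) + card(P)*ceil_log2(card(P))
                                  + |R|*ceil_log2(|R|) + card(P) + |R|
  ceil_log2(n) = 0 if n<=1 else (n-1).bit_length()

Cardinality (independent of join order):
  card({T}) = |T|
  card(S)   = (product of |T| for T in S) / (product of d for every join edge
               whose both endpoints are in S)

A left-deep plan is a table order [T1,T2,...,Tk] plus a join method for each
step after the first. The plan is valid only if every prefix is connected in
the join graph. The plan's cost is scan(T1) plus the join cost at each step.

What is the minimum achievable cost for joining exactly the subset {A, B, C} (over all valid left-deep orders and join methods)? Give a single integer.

Selinger DP over subsets of {A,B,C}:
  {B}: scan cost=200, card=200
  {A}: scan cost=200, card=200
  {C}: scan cost=20, card=20
  {AB}: card=20000; try (B,hash)→3600, (A,hash)→3600, (B,merge)→3800, (A,merge)→3800, (B,nl)→40200, (A,nl)→40200; best=3600 via (B,hash)
  {AC}: card=200; try (C,hash)→600, (C,nl_idx)→1400, (A,merge)→1940, (C,merge)→2120, (A,hash)→3240, (A,nl)→4020 …(+1); best=600 via (C,hash)
  {ABC}: card=20000; try (B,hash)→4000, (B,merge)→4200, (C,hash)→23800, (B,nl)→40600, (C,nl_idx)→123600, (C,merge)→323720 …(+1); best=4000 via (B,hash)

4000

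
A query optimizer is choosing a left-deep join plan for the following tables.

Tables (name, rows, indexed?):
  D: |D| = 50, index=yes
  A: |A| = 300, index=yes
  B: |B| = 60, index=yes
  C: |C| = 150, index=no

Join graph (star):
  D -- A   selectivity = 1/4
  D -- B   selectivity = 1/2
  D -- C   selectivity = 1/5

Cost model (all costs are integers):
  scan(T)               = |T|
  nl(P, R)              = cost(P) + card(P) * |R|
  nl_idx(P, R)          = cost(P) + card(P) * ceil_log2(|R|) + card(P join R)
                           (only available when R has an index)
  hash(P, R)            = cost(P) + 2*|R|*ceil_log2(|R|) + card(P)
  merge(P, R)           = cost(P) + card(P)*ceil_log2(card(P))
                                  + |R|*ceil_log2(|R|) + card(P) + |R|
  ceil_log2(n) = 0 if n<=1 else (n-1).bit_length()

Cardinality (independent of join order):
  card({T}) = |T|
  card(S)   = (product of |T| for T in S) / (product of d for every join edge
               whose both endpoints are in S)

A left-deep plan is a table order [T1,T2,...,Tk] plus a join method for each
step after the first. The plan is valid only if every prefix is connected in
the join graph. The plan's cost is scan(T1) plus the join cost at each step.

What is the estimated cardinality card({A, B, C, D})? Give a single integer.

Tables in S: A(300), B(60), C(150), D(50)
Edges inside S: D-A(d=4), D-B(d=2), D-C(d=5)
numerator = 300 * 60 * 150 * 50 = 135000000
denominator = 4 * 2 * 5 = 40
card(S) = 135000000 / 40 = 3375000

3375000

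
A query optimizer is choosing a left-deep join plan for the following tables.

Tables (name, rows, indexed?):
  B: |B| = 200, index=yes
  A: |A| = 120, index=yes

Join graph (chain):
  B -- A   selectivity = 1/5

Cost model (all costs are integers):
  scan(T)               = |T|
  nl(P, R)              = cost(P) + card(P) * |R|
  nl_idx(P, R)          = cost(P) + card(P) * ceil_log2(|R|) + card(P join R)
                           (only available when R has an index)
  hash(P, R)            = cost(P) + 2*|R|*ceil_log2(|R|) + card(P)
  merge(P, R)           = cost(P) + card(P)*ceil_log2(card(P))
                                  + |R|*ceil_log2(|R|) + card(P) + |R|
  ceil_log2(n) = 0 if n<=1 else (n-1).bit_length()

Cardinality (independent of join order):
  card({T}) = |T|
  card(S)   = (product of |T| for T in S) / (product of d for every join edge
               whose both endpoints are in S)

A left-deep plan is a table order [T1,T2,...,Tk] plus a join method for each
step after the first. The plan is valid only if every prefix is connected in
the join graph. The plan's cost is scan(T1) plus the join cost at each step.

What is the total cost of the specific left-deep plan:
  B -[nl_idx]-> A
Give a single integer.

6400

step 1: scan B: cost=200, card=200
step 2: join A via nl_idx
    card(P join A) = 200*120/(5) = 4800
    cost = 200 + 200*7 + 4800 = 6400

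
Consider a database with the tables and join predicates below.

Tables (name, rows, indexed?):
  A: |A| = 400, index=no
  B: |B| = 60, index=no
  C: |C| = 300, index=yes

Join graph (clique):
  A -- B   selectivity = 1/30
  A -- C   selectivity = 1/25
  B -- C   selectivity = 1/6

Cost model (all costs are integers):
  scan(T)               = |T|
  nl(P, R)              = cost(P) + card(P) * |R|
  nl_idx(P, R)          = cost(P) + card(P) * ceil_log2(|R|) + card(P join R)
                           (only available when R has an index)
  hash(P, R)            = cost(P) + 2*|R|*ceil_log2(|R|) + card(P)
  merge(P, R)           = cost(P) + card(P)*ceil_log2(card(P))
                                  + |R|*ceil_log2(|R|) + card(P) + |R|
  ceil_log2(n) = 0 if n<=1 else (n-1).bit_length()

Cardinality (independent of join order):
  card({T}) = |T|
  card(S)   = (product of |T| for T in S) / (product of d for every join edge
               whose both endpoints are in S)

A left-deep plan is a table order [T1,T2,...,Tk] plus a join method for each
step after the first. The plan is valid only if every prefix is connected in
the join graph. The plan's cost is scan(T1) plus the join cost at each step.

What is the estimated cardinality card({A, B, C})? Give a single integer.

1600

Tables in S: A(400), B(60), C(300)
Edges inside S: A-B(d=30), A-C(d=25), B-C(d=6)
numerator = 400 * 60 * 300 = 7200000
denominator = 30 * 25 * 6 = 4500
card(S) = 7200000 / 4500 = 1600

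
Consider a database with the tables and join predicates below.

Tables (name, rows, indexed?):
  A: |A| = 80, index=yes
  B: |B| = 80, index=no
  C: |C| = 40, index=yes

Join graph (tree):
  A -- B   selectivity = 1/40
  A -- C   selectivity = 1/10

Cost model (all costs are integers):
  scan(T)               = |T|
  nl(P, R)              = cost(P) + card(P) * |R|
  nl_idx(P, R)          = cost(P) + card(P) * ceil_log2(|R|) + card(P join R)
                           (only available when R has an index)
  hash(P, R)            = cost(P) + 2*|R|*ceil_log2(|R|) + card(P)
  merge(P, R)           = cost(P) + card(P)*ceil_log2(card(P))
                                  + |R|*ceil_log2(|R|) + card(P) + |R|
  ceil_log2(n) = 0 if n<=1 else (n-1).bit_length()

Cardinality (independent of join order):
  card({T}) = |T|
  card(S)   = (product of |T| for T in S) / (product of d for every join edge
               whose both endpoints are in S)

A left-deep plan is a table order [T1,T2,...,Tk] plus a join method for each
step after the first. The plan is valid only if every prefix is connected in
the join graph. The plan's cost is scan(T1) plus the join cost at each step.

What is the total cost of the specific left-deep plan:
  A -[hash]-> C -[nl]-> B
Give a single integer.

26240

step 1: scan A: cost=80, card=80
step 2: join C via hash
    card(P join C) = 80*40/(10) = 320
    cost = 80 + 2*40*6 + 80 = 640
step 3: join B via nl
    card(P join B) = 320*80/(40) = 640
    cost = 640 + 320*80 = 26240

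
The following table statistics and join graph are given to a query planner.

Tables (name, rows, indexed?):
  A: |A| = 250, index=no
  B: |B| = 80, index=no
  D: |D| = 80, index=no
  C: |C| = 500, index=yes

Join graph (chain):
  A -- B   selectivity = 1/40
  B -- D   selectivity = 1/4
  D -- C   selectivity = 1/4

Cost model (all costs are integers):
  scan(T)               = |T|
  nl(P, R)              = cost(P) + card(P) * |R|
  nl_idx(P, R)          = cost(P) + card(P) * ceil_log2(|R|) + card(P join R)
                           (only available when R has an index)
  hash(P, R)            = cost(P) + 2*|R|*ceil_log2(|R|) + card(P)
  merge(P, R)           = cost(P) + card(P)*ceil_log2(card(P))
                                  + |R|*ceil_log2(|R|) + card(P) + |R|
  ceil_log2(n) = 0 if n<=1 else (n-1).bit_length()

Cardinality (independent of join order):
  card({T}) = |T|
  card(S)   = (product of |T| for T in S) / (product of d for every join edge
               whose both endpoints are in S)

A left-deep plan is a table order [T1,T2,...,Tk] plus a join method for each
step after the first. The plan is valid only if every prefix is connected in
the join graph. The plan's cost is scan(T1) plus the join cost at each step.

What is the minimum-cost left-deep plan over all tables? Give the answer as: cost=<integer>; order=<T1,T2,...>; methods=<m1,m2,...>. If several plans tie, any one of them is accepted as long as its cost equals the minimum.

Selinger DP (subsets sized 1..n):
  {A}: scan cost=250, card=250
  {B}: scan cost=80, card=80
  {D}: scan cost=80, card=80
  {C}: scan cost=500, card=500
  {AB}: card=500; try (B,hash)→1620, (A,merge)→2970, (B,merge)→3140, (A,hash)→4160, (A,nl)→20080, (B,nl)→20250; best=1620 via (B,hash)
  {BD}: card=1600; try (D,hash)→1280, (B,hash)→1280, (D,merge)→1360, (B,merge)→1360, (D,nl)→6480, (B,nl)→6480; best=1280 via (D,hash)
  {CD}: card=10000; try (D,hash)→2120, (C,merge)→5720, (D,merge)→6140, (C,hash)→9160, (C,nl_idx)→10800, (C,nl)→40080 …(+1); best=2120 via (D,hash)
  {ABD}: card=10000; try (D,hash)→3240, (A,hash)→6880, (D,merge)→7260, (A,merge)→22730, (D,nl)→41620, (A,nl)→401280; best=3240 via (D,hash)
  {BCD}: card=200000; try (C,hash)→11880, (B,hash)→13240, (C,merge)→25480, (B,merge)→152760, (C,nl_idx)→215680, (C,nl)→801280 …(+1); best=11880 via (C,hash)
  {ABCD}: card=1250000; try (C,hash)→22240, (C,merge)→158240, (A,hash)→215880, (C,nl_idx)→1343240, (A,merge)→3814130, (C,nl)→5003240 …(+1); best=22240 via (C,hash)

cost=22240; order=A,B,D,C; methods=hash,hash,hash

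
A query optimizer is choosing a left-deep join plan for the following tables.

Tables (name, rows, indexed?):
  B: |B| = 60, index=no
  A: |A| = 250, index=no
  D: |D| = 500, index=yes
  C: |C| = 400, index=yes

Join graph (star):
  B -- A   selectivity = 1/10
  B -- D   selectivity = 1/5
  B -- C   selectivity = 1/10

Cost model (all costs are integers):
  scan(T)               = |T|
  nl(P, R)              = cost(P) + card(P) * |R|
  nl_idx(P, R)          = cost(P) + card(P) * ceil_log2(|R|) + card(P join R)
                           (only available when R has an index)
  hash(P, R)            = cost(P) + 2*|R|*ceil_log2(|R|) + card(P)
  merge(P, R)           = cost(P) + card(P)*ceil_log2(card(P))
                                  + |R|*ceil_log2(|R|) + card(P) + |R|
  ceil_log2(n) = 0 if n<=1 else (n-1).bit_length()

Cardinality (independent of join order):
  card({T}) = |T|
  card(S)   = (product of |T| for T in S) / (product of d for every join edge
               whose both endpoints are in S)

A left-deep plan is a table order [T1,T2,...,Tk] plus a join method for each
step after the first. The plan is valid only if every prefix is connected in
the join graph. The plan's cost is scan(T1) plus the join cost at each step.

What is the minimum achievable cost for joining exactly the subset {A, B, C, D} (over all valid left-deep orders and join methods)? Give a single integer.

Selinger DP over subsets of {A,B,C,D}:
  {B}: scan cost=60, card=60
  {A}: scan cost=250, card=250
  {D}: scan cost=500, card=500
  {C}: scan cost=400, card=400
  {AB}: card=1500; try (B,hash)→1220, (A,merge)→2730, (B,merge)→2920, (A,hash)→4120, (A,nl)→15060, (B,nl)→15250; best=1220 via (B,hash)
  {BD}: card=6000; try (B,hash)→1720, (D,merge)→5480, (B,merge)→5920, (D,nl_idx)→6600, (D,hash)→9120, (D,nl)→30060 …(+1); best=1720 via (B,hash)
  {BC}: card=2400; try (B,hash)→1520, (C,nl_idx)→3000, (C,merge)→4480, (B,merge)→4820, (C,hash)→7320, (C,nl)→24060 …(+1); best=1520 via (B,hash)
  {ABD}: card=150000; try (D,hash)→11720, (A,hash)→11720, (D,merge)→24220, (A,merge)→87970, (D,nl_idx)→164720, (D,nl)→751220 …(+1); best=11720 via (D,hash)
  {ABC}: card=60000; try (A,hash)→7920, (C,hash)→9920, (C,merge)→23220, (A,merge)→34970, (C,nl_idx)→74720, (C,nl)→601220 …(+1); best=7920 via (A,hash)
  {BCD}: card=240000; try (D,hash)→12920, (C,hash)→14920, (D,merge)→37720, (C,merge)→89720, (D,nl_idx)→263120, (C,nl_idx)→295720 …(+2); best=12920 via (D,hash)
  {ABCD}: card=6000000; try (D,hash)→76920, (C,hash)→168920, (A,hash)→256920, (D,merge)→1032920, (C,merge)→2865720, (A,merge)→4575170 …(+5); best=76920 via (D,hash)

76920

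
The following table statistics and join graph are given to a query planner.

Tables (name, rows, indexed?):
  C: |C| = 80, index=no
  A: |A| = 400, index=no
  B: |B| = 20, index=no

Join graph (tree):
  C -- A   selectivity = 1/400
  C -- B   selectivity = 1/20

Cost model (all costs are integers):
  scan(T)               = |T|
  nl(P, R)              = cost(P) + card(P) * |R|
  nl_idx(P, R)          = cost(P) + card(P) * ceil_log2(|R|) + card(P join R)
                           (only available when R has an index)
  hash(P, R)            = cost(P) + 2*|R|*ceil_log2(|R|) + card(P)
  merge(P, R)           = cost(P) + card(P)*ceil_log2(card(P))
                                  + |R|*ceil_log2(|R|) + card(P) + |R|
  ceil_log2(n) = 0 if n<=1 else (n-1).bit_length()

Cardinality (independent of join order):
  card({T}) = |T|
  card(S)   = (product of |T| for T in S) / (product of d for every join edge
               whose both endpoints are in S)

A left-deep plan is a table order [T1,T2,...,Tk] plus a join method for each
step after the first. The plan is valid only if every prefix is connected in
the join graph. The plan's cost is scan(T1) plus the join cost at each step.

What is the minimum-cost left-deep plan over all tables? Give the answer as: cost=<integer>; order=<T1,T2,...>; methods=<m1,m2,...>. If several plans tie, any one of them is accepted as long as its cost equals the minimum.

Selinger DP (subsets sized 1..n):
  {C}: scan cost=80, card=80
  {A}: scan cost=400, card=400
  {B}: scan cost=20, card=20
  {AC}: card=80; try (C,hash)→1920, (A,merge)→4720, (C,merge)→5040, (A,hash)→7360, (A,nl)→32080, (C,nl)→32400; best=1920 via (C,hash)
  {BC}: card=80; try (B,hash)→360, (C,merge)→780, (B,merge)→840, (C,hash)→1160, (C,nl)→1620, (B,nl)→1680; best=360 via (B,hash)
  {ABC}: card=80; try (B,hash)→2200, (B,merge)→2680, (B,nl)→3520, (A,merge)→5000, (A,hash)→7640, (A,nl)→32360; best=2200 via (B,hash)

cost=2200; order=A,C,B; methods=hash,hash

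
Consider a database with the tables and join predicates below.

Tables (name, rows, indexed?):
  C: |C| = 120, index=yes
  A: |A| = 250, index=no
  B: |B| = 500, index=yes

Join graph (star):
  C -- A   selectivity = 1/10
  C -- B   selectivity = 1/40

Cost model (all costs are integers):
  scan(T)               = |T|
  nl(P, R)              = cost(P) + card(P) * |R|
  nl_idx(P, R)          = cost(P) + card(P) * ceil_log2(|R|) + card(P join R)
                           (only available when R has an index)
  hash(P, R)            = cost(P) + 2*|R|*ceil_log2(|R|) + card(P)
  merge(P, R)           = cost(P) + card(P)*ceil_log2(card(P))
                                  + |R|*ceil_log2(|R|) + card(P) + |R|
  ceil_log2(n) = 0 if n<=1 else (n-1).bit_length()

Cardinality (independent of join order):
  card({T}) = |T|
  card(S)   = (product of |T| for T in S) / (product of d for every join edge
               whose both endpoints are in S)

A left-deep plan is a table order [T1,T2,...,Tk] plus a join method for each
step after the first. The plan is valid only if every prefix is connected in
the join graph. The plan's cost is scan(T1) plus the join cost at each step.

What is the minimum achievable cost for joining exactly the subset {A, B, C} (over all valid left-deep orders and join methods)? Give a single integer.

Selinger DP over subsets of {A,B,C}:
  {C}: scan cost=120, card=120
  {A}: scan cost=250, card=250
  {B}: scan cost=500, card=500
  {AC}: card=3000; try (C,hash)→2180, (A,merge)→3330, (C,merge)→3460, (A,hash)→4240, (C,nl_idx)→5000, (A,nl)→30120 …(+1); best=2180 via (C,hash)
  {BC}: card=1500; try (C,hash)→2680, (B,nl_idx)→2700, (C,nl_idx)→5500, (B,merge)→6080, (C,merge)→6460, (B,hash)→9240 …(+2); best=2680 via (C,hash)
  {ABC}: card=37500; try (A,hash)→8180, (B,hash)→14180, (A,merge)→22930, (B,merge)→46180, (B,nl_idx)→66680, (A,nl)→377680 …(+1); best=8180 via (A,hash)

8180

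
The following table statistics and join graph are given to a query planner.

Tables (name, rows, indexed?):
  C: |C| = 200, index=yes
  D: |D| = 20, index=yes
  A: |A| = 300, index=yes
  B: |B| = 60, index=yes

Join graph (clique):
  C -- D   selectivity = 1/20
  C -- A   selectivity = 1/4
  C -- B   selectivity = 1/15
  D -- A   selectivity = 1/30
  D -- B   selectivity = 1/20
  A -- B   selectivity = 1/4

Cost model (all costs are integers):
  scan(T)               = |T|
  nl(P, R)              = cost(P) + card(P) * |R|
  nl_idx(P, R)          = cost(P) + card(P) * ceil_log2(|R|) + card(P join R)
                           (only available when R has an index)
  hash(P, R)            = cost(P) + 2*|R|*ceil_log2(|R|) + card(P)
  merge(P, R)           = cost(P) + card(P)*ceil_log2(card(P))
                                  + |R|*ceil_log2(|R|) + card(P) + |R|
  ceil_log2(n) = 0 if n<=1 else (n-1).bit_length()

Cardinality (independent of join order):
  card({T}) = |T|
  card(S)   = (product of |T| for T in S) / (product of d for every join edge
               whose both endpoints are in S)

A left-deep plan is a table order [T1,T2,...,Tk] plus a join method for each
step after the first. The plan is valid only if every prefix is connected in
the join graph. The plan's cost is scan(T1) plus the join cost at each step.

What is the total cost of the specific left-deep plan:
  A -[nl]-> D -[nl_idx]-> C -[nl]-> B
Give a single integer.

step 1: scan A: cost=300, card=300
step 2: join D via nl
    card(P join D) = 300*20/(30) = 200
    cost = 300 + 300*20 = 6300
step 3: join C via nl_idx
    card(P join C) = 200*200/(20*4) = 500
    cost = 6300 + 200*8 + 500 = 8400
step 4: join B via nl
    card(P join B) = 500*60/(15*20*4) = 25
    cost = 8400 + 500*60 = 38400

38400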